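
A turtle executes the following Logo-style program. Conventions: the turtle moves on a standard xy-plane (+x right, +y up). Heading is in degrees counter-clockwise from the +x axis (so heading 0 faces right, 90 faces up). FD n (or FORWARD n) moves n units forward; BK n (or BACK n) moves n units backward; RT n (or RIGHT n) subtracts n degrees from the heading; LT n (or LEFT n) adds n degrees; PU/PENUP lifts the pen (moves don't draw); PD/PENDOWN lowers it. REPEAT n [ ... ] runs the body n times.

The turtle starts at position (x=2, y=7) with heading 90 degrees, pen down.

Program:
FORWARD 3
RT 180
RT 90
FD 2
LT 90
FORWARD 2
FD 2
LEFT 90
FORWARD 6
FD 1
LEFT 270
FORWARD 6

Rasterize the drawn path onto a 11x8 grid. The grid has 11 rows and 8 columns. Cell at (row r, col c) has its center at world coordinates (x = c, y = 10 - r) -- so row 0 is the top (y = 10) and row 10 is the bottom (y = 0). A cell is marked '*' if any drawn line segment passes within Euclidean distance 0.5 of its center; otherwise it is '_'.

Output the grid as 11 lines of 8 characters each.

Answer: ***_____
*_*_____
*_*_____
*_*_____
********
_______*
_______*
_______*
_______*
_______*
_______*

Derivation:
Segment 0: (2,7) -> (2,10)
Segment 1: (2,10) -> (0,10)
Segment 2: (0,10) -> (0,8)
Segment 3: (0,8) -> (0,6)
Segment 4: (0,6) -> (6,6)
Segment 5: (6,6) -> (7,6)
Segment 6: (7,6) -> (7,0)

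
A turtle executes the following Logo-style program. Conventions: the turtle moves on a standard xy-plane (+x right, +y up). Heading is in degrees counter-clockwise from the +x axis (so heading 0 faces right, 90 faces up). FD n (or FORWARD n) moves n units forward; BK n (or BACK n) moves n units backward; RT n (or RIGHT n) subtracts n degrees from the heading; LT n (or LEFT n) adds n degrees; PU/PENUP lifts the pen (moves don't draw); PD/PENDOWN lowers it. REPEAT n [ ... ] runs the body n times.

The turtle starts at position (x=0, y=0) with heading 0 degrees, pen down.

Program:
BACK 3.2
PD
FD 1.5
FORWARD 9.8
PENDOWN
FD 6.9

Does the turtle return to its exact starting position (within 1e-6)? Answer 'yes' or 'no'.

Answer: no

Derivation:
Executing turtle program step by step:
Start: pos=(0,0), heading=0, pen down
BK 3.2: (0,0) -> (-3.2,0) [heading=0, draw]
PD: pen down
FD 1.5: (-3.2,0) -> (-1.7,0) [heading=0, draw]
FD 9.8: (-1.7,0) -> (8.1,0) [heading=0, draw]
PD: pen down
FD 6.9: (8.1,0) -> (15,0) [heading=0, draw]
Final: pos=(15,0), heading=0, 4 segment(s) drawn

Start position: (0, 0)
Final position: (15, 0)
Distance = 15; >= 1e-6 -> NOT closed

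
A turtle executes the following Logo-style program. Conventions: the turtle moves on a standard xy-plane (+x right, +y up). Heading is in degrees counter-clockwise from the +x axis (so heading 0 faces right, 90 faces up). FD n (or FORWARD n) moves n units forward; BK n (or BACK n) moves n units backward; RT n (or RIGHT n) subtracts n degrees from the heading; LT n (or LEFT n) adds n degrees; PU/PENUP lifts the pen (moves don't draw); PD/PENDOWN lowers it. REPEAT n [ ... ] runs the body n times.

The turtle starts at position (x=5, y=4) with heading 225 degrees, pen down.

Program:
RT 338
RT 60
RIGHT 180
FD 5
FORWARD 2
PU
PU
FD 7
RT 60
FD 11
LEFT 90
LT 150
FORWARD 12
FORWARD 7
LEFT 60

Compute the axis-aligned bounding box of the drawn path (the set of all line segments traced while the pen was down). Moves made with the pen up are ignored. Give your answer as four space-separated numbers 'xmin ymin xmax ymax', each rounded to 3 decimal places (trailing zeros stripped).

Executing turtle program step by step:
Start: pos=(5,4), heading=225, pen down
RT 338: heading 225 -> 247
RT 60: heading 247 -> 187
RT 180: heading 187 -> 7
FD 5: (5,4) -> (9.963,4.609) [heading=7, draw]
FD 2: (9.963,4.609) -> (11.948,4.853) [heading=7, draw]
PU: pen up
PU: pen up
FD 7: (11.948,4.853) -> (18.896,5.706) [heading=7, move]
RT 60: heading 7 -> 307
FD 11: (18.896,5.706) -> (25.516,-3.079) [heading=307, move]
LT 90: heading 307 -> 37
LT 150: heading 37 -> 187
FD 12: (25.516,-3.079) -> (13.605,-4.541) [heading=187, move]
FD 7: (13.605,-4.541) -> (6.657,-5.394) [heading=187, move]
LT 60: heading 187 -> 247
Final: pos=(6.657,-5.394), heading=247, 2 segment(s) drawn

Segment endpoints: x in {5, 9.963, 11.948}, y in {4, 4.609, 4.853}
xmin=5, ymin=4, xmax=11.948, ymax=4.853

Answer: 5 4 11.948 4.853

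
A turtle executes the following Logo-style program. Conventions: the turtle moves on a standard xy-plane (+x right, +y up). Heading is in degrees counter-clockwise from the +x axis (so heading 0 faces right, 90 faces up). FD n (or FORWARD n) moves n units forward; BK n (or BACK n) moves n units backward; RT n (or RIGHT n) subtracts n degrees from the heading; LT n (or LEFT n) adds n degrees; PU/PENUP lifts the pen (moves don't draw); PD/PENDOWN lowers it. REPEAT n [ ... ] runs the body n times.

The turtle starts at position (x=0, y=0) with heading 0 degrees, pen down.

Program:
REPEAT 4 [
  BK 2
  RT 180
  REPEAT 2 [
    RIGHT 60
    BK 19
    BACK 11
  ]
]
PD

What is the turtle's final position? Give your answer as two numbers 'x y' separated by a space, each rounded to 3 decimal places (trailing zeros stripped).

Executing turtle program step by step:
Start: pos=(0,0), heading=0, pen down
REPEAT 4 [
  -- iteration 1/4 --
  BK 2: (0,0) -> (-2,0) [heading=0, draw]
  RT 180: heading 0 -> 180
  REPEAT 2 [
    -- iteration 1/2 --
    RT 60: heading 180 -> 120
    BK 19: (-2,0) -> (7.5,-16.454) [heading=120, draw]
    BK 11: (7.5,-16.454) -> (13,-25.981) [heading=120, draw]
    -- iteration 2/2 --
    RT 60: heading 120 -> 60
    BK 19: (13,-25.981) -> (3.5,-42.435) [heading=60, draw]
    BK 11: (3.5,-42.435) -> (-2,-51.962) [heading=60, draw]
  ]
  -- iteration 2/4 --
  BK 2: (-2,-51.962) -> (-3,-53.694) [heading=60, draw]
  RT 180: heading 60 -> 240
  REPEAT 2 [
    -- iteration 1/2 --
    RT 60: heading 240 -> 180
    BK 19: (-3,-53.694) -> (16,-53.694) [heading=180, draw]
    BK 11: (16,-53.694) -> (27,-53.694) [heading=180, draw]
    -- iteration 2/2 --
    RT 60: heading 180 -> 120
    BK 19: (27,-53.694) -> (36.5,-70.148) [heading=120, draw]
    BK 11: (36.5,-70.148) -> (42,-79.674) [heading=120, draw]
  ]
  -- iteration 3/4 --
  BK 2: (42,-79.674) -> (43,-81.406) [heading=120, draw]
  RT 180: heading 120 -> 300
  REPEAT 2 [
    -- iteration 1/2 --
    RT 60: heading 300 -> 240
    BK 19: (43,-81.406) -> (52.5,-64.952) [heading=240, draw]
    BK 11: (52.5,-64.952) -> (58,-55.426) [heading=240, draw]
    -- iteration 2/2 --
    RT 60: heading 240 -> 180
    BK 19: (58,-55.426) -> (77,-55.426) [heading=180, draw]
    BK 11: (77,-55.426) -> (88,-55.426) [heading=180, draw]
  ]
  -- iteration 4/4 --
  BK 2: (88,-55.426) -> (90,-55.426) [heading=180, draw]
  RT 180: heading 180 -> 0
  REPEAT 2 [
    -- iteration 1/2 --
    RT 60: heading 0 -> 300
    BK 19: (90,-55.426) -> (80.5,-38.971) [heading=300, draw]
    BK 11: (80.5,-38.971) -> (75,-29.445) [heading=300, draw]
    -- iteration 2/2 --
    RT 60: heading 300 -> 240
    BK 19: (75,-29.445) -> (84.5,-12.99) [heading=240, draw]
    BK 11: (84.5,-12.99) -> (90,-3.464) [heading=240, draw]
  ]
]
PD: pen down
Final: pos=(90,-3.464), heading=240, 20 segment(s) drawn

Answer: 90 -3.464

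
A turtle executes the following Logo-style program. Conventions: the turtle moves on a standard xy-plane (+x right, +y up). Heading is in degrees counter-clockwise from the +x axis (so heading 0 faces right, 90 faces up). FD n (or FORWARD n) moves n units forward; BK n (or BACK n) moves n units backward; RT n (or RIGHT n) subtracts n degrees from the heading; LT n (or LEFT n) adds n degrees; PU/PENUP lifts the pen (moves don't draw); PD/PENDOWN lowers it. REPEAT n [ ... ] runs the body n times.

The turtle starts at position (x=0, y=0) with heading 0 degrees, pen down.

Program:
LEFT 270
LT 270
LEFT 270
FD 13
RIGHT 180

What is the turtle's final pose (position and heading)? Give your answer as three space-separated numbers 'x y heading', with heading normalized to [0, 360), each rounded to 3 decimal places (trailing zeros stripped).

Executing turtle program step by step:
Start: pos=(0,0), heading=0, pen down
LT 270: heading 0 -> 270
LT 270: heading 270 -> 180
LT 270: heading 180 -> 90
FD 13: (0,0) -> (0,13) [heading=90, draw]
RT 180: heading 90 -> 270
Final: pos=(0,13), heading=270, 1 segment(s) drawn

Answer: 0 13 270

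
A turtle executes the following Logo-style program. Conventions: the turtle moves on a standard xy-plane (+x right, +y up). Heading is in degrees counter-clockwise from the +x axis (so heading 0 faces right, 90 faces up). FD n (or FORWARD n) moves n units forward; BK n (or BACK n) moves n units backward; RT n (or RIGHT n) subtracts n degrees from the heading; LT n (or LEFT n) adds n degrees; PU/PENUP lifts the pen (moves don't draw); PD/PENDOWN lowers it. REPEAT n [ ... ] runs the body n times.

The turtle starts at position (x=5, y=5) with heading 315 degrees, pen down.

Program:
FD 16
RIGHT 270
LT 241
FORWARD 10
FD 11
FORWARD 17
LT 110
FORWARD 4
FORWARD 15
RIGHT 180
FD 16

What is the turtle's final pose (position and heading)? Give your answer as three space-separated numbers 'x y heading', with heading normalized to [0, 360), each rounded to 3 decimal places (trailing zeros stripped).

Executing turtle program step by step:
Start: pos=(5,5), heading=315, pen down
FD 16: (5,5) -> (16.314,-6.314) [heading=315, draw]
RT 270: heading 315 -> 45
LT 241: heading 45 -> 286
FD 10: (16.314,-6.314) -> (19.07,-15.926) [heading=286, draw]
FD 11: (19.07,-15.926) -> (22.102,-26.5) [heading=286, draw]
FD 17: (22.102,-26.5) -> (26.788,-42.842) [heading=286, draw]
LT 110: heading 286 -> 36
FD 4: (26.788,-42.842) -> (30.024,-40.491) [heading=36, draw]
FD 15: (30.024,-40.491) -> (42.159,-31.674) [heading=36, draw]
RT 180: heading 36 -> 216
FD 16: (42.159,-31.674) -> (29.215,-41.078) [heading=216, draw]
Final: pos=(29.215,-41.078), heading=216, 7 segment(s) drawn

Answer: 29.215 -41.078 216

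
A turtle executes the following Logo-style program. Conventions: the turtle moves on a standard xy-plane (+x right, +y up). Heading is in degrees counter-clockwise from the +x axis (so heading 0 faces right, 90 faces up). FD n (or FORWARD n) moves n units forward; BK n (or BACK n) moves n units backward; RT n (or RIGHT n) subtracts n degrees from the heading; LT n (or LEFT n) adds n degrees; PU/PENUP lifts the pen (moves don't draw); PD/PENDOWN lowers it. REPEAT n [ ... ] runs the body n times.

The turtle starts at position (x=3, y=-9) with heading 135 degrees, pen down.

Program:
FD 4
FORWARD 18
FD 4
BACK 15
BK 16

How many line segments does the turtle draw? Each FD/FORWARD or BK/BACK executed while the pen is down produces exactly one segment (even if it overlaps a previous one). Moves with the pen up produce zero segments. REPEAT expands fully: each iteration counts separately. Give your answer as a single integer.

Answer: 5

Derivation:
Executing turtle program step by step:
Start: pos=(3,-9), heading=135, pen down
FD 4: (3,-9) -> (0.172,-6.172) [heading=135, draw]
FD 18: (0.172,-6.172) -> (-12.556,6.556) [heading=135, draw]
FD 4: (-12.556,6.556) -> (-15.385,9.385) [heading=135, draw]
BK 15: (-15.385,9.385) -> (-4.778,-1.222) [heading=135, draw]
BK 16: (-4.778,-1.222) -> (6.536,-12.536) [heading=135, draw]
Final: pos=(6.536,-12.536), heading=135, 5 segment(s) drawn
Segments drawn: 5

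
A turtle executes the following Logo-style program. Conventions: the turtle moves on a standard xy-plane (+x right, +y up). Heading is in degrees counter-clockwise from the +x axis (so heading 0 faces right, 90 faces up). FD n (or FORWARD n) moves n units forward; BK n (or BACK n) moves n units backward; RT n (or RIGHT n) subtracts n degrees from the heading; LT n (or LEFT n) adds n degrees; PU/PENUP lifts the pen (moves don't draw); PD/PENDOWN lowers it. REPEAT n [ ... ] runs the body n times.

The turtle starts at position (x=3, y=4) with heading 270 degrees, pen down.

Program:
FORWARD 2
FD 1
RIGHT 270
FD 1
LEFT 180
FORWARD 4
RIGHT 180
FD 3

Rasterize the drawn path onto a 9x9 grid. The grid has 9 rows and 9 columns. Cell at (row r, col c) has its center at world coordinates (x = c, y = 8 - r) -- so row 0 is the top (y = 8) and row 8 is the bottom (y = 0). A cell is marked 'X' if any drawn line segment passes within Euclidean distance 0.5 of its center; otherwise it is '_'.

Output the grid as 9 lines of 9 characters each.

Answer: _________
_________
_________
_________
___X_____
___X_____
___X_____
XXXXX____
_________

Derivation:
Segment 0: (3,4) -> (3,2)
Segment 1: (3,2) -> (3,1)
Segment 2: (3,1) -> (4,1)
Segment 3: (4,1) -> (-0,1)
Segment 4: (-0,1) -> (3,1)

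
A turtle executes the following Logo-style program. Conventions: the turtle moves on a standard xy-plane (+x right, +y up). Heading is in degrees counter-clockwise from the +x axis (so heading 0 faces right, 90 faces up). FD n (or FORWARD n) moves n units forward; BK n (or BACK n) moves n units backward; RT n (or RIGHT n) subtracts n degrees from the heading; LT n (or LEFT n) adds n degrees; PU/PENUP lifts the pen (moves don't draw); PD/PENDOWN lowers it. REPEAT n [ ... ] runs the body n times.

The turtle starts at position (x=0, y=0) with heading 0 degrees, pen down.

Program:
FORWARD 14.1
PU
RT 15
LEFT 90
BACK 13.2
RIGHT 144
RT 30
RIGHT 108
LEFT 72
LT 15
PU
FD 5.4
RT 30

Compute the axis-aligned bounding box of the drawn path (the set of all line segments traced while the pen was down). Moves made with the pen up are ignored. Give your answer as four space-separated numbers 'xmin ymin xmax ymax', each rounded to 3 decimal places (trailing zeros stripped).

Answer: 0 0 14.1 0

Derivation:
Executing turtle program step by step:
Start: pos=(0,0), heading=0, pen down
FD 14.1: (0,0) -> (14.1,0) [heading=0, draw]
PU: pen up
RT 15: heading 0 -> 345
LT 90: heading 345 -> 75
BK 13.2: (14.1,0) -> (10.684,-12.75) [heading=75, move]
RT 144: heading 75 -> 291
RT 30: heading 291 -> 261
RT 108: heading 261 -> 153
LT 72: heading 153 -> 225
LT 15: heading 225 -> 240
PU: pen up
FD 5.4: (10.684,-12.75) -> (7.984,-17.427) [heading=240, move]
RT 30: heading 240 -> 210
Final: pos=(7.984,-17.427), heading=210, 1 segment(s) drawn

Segment endpoints: x in {0, 14.1}, y in {0}
xmin=0, ymin=0, xmax=14.1, ymax=0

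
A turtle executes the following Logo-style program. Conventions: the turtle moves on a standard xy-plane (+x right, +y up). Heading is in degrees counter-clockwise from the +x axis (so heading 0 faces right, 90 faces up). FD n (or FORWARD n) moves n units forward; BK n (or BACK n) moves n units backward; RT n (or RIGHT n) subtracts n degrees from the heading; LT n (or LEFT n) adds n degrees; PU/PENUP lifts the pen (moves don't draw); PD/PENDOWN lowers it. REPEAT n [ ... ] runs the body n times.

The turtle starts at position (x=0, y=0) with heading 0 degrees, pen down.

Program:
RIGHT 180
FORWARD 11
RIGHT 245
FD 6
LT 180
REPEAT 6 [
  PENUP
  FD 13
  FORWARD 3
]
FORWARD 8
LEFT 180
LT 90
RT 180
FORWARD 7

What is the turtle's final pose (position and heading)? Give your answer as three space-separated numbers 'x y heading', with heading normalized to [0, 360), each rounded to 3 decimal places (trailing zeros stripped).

Answer: -58.761 85.86 205

Derivation:
Executing turtle program step by step:
Start: pos=(0,0), heading=0, pen down
RT 180: heading 0 -> 180
FD 11: (0,0) -> (-11,0) [heading=180, draw]
RT 245: heading 180 -> 295
FD 6: (-11,0) -> (-8.464,-5.438) [heading=295, draw]
LT 180: heading 295 -> 115
REPEAT 6 [
  -- iteration 1/6 --
  PU: pen up
  FD 13: (-8.464,-5.438) -> (-13.958,6.344) [heading=115, move]
  FD 3: (-13.958,6.344) -> (-15.226,9.063) [heading=115, move]
  -- iteration 2/6 --
  PU: pen up
  FD 13: (-15.226,9.063) -> (-20.72,20.845) [heading=115, move]
  FD 3: (-20.72,20.845) -> (-21.988,23.564) [heading=115, move]
  -- iteration 3/6 --
  PU: pen up
  FD 13: (-21.988,23.564) -> (-27.482,35.346) [heading=115, move]
  FD 3: (-27.482,35.346) -> (-28.75,38.065) [heading=115, move]
  -- iteration 4/6 --
  PU: pen up
  FD 13: (-28.75,38.065) -> (-34.244,49.847) [heading=115, move]
  FD 3: (-34.244,49.847) -> (-35.512,52.566) [heading=115, move]
  -- iteration 5/6 --
  PU: pen up
  FD 13: (-35.512,52.566) -> (-41.006,64.348) [heading=115, move]
  FD 3: (-41.006,64.348) -> (-42.274,67.067) [heading=115, move]
  -- iteration 6/6 --
  PU: pen up
  FD 13: (-42.274,67.067) -> (-47.768,78.849) [heading=115, move]
  FD 3: (-47.768,78.849) -> (-49.036,81.568) [heading=115, move]
]
FD 8: (-49.036,81.568) -> (-52.417,88.818) [heading=115, move]
LT 180: heading 115 -> 295
LT 90: heading 295 -> 25
RT 180: heading 25 -> 205
FD 7: (-52.417,88.818) -> (-58.761,85.86) [heading=205, move]
Final: pos=(-58.761,85.86), heading=205, 2 segment(s) drawn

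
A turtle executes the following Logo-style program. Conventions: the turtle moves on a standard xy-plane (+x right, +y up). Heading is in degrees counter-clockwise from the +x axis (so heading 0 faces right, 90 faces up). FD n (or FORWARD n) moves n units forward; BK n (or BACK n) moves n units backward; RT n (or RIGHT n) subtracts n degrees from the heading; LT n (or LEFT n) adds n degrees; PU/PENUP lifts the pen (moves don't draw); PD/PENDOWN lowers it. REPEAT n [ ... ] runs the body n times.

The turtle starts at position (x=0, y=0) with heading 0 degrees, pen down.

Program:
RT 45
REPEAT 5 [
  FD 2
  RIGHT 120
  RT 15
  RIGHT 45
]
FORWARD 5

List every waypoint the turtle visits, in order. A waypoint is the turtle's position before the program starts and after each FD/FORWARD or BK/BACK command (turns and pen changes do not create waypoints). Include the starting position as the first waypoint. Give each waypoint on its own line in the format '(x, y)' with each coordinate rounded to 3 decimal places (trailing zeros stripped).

Answer: (0, 0)
(1.414, -1.414)
(0, 0)
(1.414, -1.414)
(0, 0)
(1.414, -1.414)
(-2.121, 2.121)

Derivation:
Executing turtle program step by step:
Start: pos=(0,0), heading=0, pen down
RT 45: heading 0 -> 315
REPEAT 5 [
  -- iteration 1/5 --
  FD 2: (0,0) -> (1.414,-1.414) [heading=315, draw]
  RT 120: heading 315 -> 195
  RT 15: heading 195 -> 180
  RT 45: heading 180 -> 135
  -- iteration 2/5 --
  FD 2: (1.414,-1.414) -> (0,0) [heading=135, draw]
  RT 120: heading 135 -> 15
  RT 15: heading 15 -> 0
  RT 45: heading 0 -> 315
  -- iteration 3/5 --
  FD 2: (0,0) -> (1.414,-1.414) [heading=315, draw]
  RT 120: heading 315 -> 195
  RT 15: heading 195 -> 180
  RT 45: heading 180 -> 135
  -- iteration 4/5 --
  FD 2: (1.414,-1.414) -> (0,0) [heading=135, draw]
  RT 120: heading 135 -> 15
  RT 15: heading 15 -> 0
  RT 45: heading 0 -> 315
  -- iteration 5/5 --
  FD 2: (0,0) -> (1.414,-1.414) [heading=315, draw]
  RT 120: heading 315 -> 195
  RT 15: heading 195 -> 180
  RT 45: heading 180 -> 135
]
FD 5: (1.414,-1.414) -> (-2.121,2.121) [heading=135, draw]
Final: pos=(-2.121,2.121), heading=135, 6 segment(s) drawn
Waypoints (7 total):
(0, 0)
(1.414, -1.414)
(0, 0)
(1.414, -1.414)
(0, 0)
(1.414, -1.414)
(-2.121, 2.121)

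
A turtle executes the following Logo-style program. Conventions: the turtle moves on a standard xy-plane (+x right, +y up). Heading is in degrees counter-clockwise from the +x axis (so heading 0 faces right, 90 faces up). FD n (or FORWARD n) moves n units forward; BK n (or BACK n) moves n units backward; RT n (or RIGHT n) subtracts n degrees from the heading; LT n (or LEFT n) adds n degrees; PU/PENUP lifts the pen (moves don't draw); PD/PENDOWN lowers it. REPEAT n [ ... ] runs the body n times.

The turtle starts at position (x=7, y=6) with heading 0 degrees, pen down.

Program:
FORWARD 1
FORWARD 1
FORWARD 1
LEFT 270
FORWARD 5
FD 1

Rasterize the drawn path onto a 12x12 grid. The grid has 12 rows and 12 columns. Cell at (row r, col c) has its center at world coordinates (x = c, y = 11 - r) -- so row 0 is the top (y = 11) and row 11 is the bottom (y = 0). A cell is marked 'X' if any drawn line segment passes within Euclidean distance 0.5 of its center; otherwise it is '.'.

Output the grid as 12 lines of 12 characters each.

Answer: ............
............
............
............
............
.......XXXX.
..........X.
..........X.
..........X.
..........X.
..........X.
..........X.

Derivation:
Segment 0: (7,6) -> (8,6)
Segment 1: (8,6) -> (9,6)
Segment 2: (9,6) -> (10,6)
Segment 3: (10,6) -> (10,1)
Segment 4: (10,1) -> (10,0)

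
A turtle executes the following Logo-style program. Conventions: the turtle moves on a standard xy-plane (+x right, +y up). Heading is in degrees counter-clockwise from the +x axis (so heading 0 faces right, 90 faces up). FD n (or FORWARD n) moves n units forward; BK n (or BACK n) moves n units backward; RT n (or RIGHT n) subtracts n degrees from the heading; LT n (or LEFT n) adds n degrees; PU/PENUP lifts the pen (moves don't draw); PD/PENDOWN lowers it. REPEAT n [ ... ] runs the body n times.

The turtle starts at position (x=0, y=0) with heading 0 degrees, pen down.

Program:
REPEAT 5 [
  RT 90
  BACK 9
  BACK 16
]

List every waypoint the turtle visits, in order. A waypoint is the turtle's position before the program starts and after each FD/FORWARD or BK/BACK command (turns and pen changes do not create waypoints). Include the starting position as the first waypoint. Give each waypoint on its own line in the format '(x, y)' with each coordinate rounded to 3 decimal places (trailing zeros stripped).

Answer: (0, 0)
(0, 9)
(0, 25)
(9, 25)
(25, 25)
(25, 16)
(25, 0)
(16, 0)
(0, 0)
(0, 9)
(0, 25)

Derivation:
Executing turtle program step by step:
Start: pos=(0,0), heading=0, pen down
REPEAT 5 [
  -- iteration 1/5 --
  RT 90: heading 0 -> 270
  BK 9: (0,0) -> (0,9) [heading=270, draw]
  BK 16: (0,9) -> (0,25) [heading=270, draw]
  -- iteration 2/5 --
  RT 90: heading 270 -> 180
  BK 9: (0,25) -> (9,25) [heading=180, draw]
  BK 16: (9,25) -> (25,25) [heading=180, draw]
  -- iteration 3/5 --
  RT 90: heading 180 -> 90
  BK 9: (25,25) -> (25,16) [heading=90, draw]
  BK 16: (25,16) -> (25,0) [heading=90, draw]
  -- iteration 4/5 --
  RT 90: heading 90 -> 0
  BK 9: (25,0) -> (16,0) [heading=0, draw]
  BK 16: (16,0) -> (0,0) [heading=0, draw]
  -- iteration 5/5 --
  RT 90: heading 0 -> 270
  BK 9: (0,0) -> (0,9) [heading=270, draw]
  BK 16: (0,9) -> (0,25) [heading=270, draw]
]
Final: pos=(0,25), heading=270, 10 segment(s) drawn
Waypoints (11 total):
(0, 0)
(0, 9)
(0, 25)
(9, 25)
(25, 25)
(25, 16)
(25, 0)
(16, 0)
(0, 0)
(0, 9)
(0, 25)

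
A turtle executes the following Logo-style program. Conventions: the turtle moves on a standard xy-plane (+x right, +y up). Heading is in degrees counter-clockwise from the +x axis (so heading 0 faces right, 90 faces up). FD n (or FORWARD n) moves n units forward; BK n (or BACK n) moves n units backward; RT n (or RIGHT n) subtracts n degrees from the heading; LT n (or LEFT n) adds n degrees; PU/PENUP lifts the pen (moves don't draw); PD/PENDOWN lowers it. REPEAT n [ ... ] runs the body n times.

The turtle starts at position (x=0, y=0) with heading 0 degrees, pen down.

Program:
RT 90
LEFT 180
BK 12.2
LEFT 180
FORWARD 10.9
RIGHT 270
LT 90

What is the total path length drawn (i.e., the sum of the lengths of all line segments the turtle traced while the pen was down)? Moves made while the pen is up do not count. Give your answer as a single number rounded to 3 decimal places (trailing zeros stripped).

Executing turtle program step by step:
Start: pos=(0,0), heading=0, pen down
RT 90: heading 0 -> 270
LT 180: heading 270 -> 90
BK 12.2: (0,0) -> (0,-12.2) [heading=90, draw]
LT 180: heading 90 -> 270
FD 10.9: (0,-12.2) -> (0,-23.1) [heading=270, draw]
RT 270: heading 270 -> 0
LT 90: heading 0 -> 90
Final: pos=(0,-23.1), heading=90, 2 segment(s) drawn

Segment lengths:
  seg 1: (0,0) -> (0,-12.2), length = 12.2
  seg 2: (0,-12.2) -> (0,-23.1), length = 10.9
Total = 23.1

Answer: 23.1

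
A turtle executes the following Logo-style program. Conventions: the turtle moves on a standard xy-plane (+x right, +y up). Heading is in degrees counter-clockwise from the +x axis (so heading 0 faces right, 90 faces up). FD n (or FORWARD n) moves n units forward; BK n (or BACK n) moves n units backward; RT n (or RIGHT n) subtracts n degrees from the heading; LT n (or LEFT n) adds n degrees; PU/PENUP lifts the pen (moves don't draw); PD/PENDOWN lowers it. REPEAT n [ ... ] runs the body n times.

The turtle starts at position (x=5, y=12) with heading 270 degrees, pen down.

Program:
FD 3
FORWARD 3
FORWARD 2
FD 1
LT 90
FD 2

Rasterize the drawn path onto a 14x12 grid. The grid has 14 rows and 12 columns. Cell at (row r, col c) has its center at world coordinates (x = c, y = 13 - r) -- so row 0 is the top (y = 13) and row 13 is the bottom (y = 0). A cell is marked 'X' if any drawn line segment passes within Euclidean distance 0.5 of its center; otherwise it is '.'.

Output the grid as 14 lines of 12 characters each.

Segment 0: (5,12) -> (5,9)
Segment 1: (5,9) -> (5,6)
Segment 2: (5,6) -> (5,4)
Segment 3: (5,4) -> (5,3)
Segment 4: (5,3) -> (7,3)

Answer: ............
.....X......
.....X......
.....X......
.....X......
.....X......
.....X......
.....X......
.....X......
.....X......
.....XXX....
............
............
............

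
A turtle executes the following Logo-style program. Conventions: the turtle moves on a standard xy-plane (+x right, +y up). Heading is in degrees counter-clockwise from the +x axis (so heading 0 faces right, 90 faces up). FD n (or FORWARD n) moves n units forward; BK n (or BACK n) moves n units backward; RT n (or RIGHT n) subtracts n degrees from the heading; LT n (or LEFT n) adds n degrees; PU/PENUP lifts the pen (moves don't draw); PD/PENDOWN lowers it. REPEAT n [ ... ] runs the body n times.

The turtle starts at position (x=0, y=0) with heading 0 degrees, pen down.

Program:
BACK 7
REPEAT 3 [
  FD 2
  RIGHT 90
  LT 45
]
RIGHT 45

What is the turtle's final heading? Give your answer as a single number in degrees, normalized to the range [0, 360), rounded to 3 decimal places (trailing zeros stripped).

Executing turtle program step by step:
Start: pos=(0,0), heading=0, pen down
BK 7: (0,0) -> (-7,0) [heading=0, draw]
REPEAT 3 [
  -- iteration 1/3 --
  FD 2: (-7,0) -> (-5,0) [heading=0, draw]
  RT 90: heading 0 -> 270
  LT 45: heading 270 -> 315
  -- iteration 2/3 --
  FD 2: (-5,0) -> (-3.586,-1.414) [heading=315, draw]
  RT 90: heading 315 -> 225
  LT 45: heading 225 -> 270
  -- iteration 3/3 --
  FD 2: (-3.586,-1.414) -> (-3.586,-3.414) [heading=270, draw]
  RT 90: heading 270 -> 180
  LT 45: heading 180 -> 225
]
RT 45: heading 225 -> 180
Final: pos=(-3.586,-3.414), heading=180, 4 segment(s) drawn

Answer: 180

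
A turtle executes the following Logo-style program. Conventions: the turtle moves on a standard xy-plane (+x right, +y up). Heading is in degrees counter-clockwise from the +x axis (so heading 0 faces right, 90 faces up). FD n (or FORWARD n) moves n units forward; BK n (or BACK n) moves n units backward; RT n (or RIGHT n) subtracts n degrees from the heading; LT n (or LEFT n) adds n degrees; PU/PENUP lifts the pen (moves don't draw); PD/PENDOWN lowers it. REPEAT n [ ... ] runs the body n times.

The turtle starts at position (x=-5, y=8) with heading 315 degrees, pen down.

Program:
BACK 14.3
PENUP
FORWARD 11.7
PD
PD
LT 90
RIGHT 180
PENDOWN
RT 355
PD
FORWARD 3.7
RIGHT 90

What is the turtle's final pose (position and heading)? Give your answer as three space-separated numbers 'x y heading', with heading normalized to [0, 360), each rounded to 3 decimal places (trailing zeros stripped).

Answer: -9.217 7.004 140

Derivation:
Executing turtle program step by step:
Start: pos=(-5,8), heading=315, pen down
BK 14.3: (-5,8) -> (-15.112,18.112) [heading=315, draw]
PU: pen up
FD 11.7: (-15.112,18.112) -> (-6.838,9.838) [heading=315, move]
PD: pen down
PD: pen down
LT 90: heading 315 -> 45
RT 180: heading 45 -> 225
PD: pen down
RT 355: heading 225 -> 230
PD: pen down
FD 3.7: (-6.838,9.838) -> (-9.217,7.004) [heading=230, draw]
RT 90: heading 230 -> 140
Final: pos=(-9.217,7.004), heading=140, 2 segment(s) drawn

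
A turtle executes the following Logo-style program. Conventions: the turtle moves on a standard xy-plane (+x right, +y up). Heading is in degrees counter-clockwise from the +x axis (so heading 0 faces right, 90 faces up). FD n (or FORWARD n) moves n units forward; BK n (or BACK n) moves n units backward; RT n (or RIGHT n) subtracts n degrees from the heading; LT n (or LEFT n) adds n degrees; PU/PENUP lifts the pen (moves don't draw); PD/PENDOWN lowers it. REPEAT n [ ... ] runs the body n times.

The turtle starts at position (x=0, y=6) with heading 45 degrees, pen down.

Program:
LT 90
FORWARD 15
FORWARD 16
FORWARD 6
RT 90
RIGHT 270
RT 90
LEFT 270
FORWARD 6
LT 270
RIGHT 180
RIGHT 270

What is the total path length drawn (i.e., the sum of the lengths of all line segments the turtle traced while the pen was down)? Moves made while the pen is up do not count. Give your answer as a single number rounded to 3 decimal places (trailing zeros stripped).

Answer: 43

Derivation:
Executing turtle program step by step:
Start: pos=(0,6), heading=45, pen down
LT 90: heading 45 -> 135
FD 15: (0,6) -> (-10.607,16.607) [heading=135, draw]
FD 16: (-10.607,16.607) -> (-21.92,27.92) [heading=135, draw]
FD 6: (-21.92,27.92) -> (-26.163,32.163) [heading=135, draw]
RT 90: heading 135 -> 45
RT 270: heading 45 -> 135
RT 90: heading 135 -> 45
LT 270: heading 45 -> 315
FD 6: (-26.163,32.163) -> (-21.92,27.92) [heading=315, draw]
LT 270: heading 315 -> 225
RT 180: heading 225 -> 45
RT 270: heading 45 -> 135
Final: pos=(-21.92,27.92), heading=135, 4 segment(s) drawn

Segment lengths:
  seg 1: (0,6) -> (-10.607,16.607), length = 15
  seg 2: (-10.607,16.607) -> (-21.92,27.92), length = 16
  seg 3: (-21.92,27.92) -> (-26.163,32.163), length = 6
  seg 4: (-26.163,32.163) -> (-21.92,27.92), length = 6
Total = 43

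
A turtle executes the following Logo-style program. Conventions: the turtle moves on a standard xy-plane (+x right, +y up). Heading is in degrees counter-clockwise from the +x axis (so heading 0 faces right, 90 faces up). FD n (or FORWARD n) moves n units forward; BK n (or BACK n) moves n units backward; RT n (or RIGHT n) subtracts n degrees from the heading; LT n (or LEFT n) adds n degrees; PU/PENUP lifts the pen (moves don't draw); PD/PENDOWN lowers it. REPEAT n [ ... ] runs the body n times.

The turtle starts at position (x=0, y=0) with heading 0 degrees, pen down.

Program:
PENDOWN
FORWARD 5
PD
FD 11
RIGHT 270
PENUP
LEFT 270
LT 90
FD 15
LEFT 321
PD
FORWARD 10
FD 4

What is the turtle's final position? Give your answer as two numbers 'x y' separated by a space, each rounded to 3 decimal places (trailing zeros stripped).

Answer: 24.81 25.88

Derivation:
Executing turtle program step by step:
Start: pos=(0,0), heading=0, pen down
PD: pen down
FD 5: (0,0) -> (5,0) [heading=0, draw]
PD: pen down
FD 11: (5,0) -> (16,0) [heading=0, draw]
RT 270: heading 0 -> 90
PU: pen up
LT 270: heading 90 -> 0
LT 90: heading 0 -> 90
FD 15: (16,0) -> (16,15) [heading=90, move]
LT 321: heading 90 -> 51
PD: pen down
FD 10: (16,15) -> (22.293,22.771) [heading=51, draw]
FD 4: (22.293,22.771) -> (24.81,25.88) [heading=51, draw]
Final: pos=(24.81,25.88), heading=51, 4 segment(s) drawn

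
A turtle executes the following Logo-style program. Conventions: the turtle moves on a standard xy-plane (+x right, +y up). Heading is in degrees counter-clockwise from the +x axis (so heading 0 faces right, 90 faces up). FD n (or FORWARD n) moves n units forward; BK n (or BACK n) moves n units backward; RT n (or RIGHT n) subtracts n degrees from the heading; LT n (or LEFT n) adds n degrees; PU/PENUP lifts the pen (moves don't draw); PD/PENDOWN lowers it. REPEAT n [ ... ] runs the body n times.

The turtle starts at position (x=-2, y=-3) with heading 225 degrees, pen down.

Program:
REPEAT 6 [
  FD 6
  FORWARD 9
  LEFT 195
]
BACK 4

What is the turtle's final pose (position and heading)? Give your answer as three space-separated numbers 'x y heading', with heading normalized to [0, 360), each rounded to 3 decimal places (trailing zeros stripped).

Answer: -15.435 1.225 315

Derivation:
Executing turtle program step by step:
Start: pos=(-2,-3), heading=225, pen down
REPEAT 6 [
  -- iteration 1/6 --
  FD 6: (-2,-3) -> (-6.243,-7.243) [heading=225, draw]
  FD 9: (-6.243,-7.243) -> (-12.607,-13.607) [heading=225, draw]
  LT 195: heading 225 -> 60
  -- iteration 2/6 --
  FD 6: (-12.607,-13.607) -> (-9.607,-8.41) [heading=60, draw]
  FD 9: (-9.607,-8.41) -> (-5.107,-0.616) [heading=60, draw]
  LT 195: heading 60 -> 255
  -- iteration 3/6 --
  FD 6: (-5.107,-0.616) -> (-6.66,-6.412) [heading=255, draw]
  FD 9: (-6.66,-6.412) -> (-8.989,-15.105) [heading=255, draw]
  LT 195: heading 255 -> 90
  -- iteration 4/6 --
  FD 6: (-8.989,-15.105) -> (-8.989,-9.105) [heading=90, draw]
  FD 9: (-8.989,-9.105) -> (-8.989,-0.105) [heading=90, draw]
  LT 195: heading 90 -> 285
  -- iteration 5/6 --
  FD 6: (-8.989,-0.105) -> (-7.436,-5.901) [heading=285, draw]
  FD 9: (-7.436,-5.901) -> (-5.107,-14.594) [heading=285, draw]
  LT 195: heading 285 -> 120
  -- iteration 6/6 --
  FD 6: (-5.107,-14.594) -> (-8.107,-9.398) [heading=120, draw]
  FD 9: (-8.107,-9.398) -> (-12.607,-1.604) [heading=120, draw]
  LT 195: heading 120 -> 315
]
BK 4: (-12.607,-1.604) -> (-15.435,1.225) [heading=315, draw]
Final: pos=(-15.435,1.225), heading=315, 13 segment(s) drawn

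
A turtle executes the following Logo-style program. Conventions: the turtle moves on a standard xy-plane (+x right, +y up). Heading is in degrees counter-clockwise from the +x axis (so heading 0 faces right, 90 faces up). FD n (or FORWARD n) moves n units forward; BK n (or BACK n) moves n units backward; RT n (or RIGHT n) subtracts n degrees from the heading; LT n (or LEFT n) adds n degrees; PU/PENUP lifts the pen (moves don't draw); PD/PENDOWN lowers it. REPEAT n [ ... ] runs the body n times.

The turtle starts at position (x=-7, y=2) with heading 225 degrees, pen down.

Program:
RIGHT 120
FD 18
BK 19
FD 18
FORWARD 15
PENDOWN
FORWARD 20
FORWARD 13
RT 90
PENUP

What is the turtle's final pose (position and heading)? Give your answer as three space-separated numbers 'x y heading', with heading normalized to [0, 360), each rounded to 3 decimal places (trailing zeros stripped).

Executing turtle program step by step:
Start: pos=(-7,2), heading=225, pen down
RT 120: heading 225 -> 105
FD 18: (-7,2) -> (-11.659,19.387) [heading=105, draw]
BK 19: (-11.659,19.387) -> (-6.741,1.034) [heading=105, draw]
FD 18: (-6.741,1.034) -> (-11.4,18.421) [heading=105, draw]
FD 15: (-11.4,18.421) -> (-15.282,32.91) [heading=105, draw]
PD: pen down
FD 20: (-15.282,32.91) -> (-20.459,52.228) [heading=105, draw]
FD 13: (-20.459,52.228) -> (-23.823,64.785) [heading=105, draw]
RT 90: heading 105 -> 15
PU: pen up
Final: pos=(-23.823,64.785), heading=15, 6 segment(s) drawn

Answer: -23.823 64.785 15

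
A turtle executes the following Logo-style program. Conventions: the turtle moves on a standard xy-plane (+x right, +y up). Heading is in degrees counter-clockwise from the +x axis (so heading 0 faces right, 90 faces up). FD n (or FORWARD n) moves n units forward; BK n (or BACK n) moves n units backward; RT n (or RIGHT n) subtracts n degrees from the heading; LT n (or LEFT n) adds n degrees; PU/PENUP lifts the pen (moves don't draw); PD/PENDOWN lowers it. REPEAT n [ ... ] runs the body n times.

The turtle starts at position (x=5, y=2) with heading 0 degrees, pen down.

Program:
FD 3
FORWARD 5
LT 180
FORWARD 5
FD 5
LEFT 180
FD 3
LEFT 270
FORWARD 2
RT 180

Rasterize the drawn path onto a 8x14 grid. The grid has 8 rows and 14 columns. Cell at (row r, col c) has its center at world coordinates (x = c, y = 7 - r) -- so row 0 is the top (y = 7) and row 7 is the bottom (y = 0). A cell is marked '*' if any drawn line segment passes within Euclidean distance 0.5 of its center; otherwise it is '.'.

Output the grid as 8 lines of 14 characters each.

Answer: ..............
..............
..............
..............
..............
...***********
......*.......
......*.......

Derivation:
Segment 0: (5,2) -> (8,2)
Segment 1: (8,2) -> (13,2)
Segment 2: (13,2) -> (8,2)
Segment 3: (8,2) -> (3,2)
Segment 4: (3,2) -> (6,2)
Segment 5: (6,2) -> (6,0)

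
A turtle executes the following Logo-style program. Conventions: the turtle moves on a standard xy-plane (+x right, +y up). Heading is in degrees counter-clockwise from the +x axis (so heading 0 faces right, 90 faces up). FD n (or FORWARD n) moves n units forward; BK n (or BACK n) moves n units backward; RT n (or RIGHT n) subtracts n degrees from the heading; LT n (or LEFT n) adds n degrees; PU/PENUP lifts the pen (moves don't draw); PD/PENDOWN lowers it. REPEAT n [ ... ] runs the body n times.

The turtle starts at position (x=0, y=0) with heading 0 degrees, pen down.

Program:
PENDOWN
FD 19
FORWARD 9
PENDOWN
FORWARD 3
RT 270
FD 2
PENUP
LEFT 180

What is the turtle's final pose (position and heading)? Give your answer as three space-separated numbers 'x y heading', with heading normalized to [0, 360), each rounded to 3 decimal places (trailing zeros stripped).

Answer: 31 2 270

Derivation:
Executing turtle program step by step:
Start: pos=(0,0), heading=0, pen down
PD: pen down
FD 19: (0,0) -> (19,0) [heading=0, draw]
FD 9: (19,0) -> (28,0) [heading=0, draw]
PD: pen down
FD 3: (28,0) -> (31,0) [heading=0, draw]
RT 270: heading 0 -> 90
FD 2: (31,0) -> (31,2) [heading=90, draw]
PU: pen up
LT 180: heading 90 -> 270
Final: pos=(31,2), heading=270, 4 segment(s) drawn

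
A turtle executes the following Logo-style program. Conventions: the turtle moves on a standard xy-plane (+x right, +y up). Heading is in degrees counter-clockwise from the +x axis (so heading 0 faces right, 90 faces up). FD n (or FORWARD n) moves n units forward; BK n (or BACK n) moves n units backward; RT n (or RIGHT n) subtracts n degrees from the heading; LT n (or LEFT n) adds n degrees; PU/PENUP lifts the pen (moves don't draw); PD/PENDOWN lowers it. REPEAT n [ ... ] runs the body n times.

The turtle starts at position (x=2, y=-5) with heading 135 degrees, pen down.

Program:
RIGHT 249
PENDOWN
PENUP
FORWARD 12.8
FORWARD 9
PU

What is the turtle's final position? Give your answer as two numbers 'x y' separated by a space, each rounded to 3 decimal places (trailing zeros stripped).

Executing turtle program step by step:
Start: pos=(2,-5), heading=135, pen down
RT 249: heading 135 -> 246
PD: pen down
PU: pen up
FD 12.8: (2,-5) -> (-3.206,-16.693) [heading=246, move]
FD 9: (-3.206,-16.693) -> (-6.867,-24.915) [heading=246, move]
PU: pen up
Final: pos=(-6.867,-24.915), heading=246, 0 segment(s) drawn

Answer: -6.867 -24.915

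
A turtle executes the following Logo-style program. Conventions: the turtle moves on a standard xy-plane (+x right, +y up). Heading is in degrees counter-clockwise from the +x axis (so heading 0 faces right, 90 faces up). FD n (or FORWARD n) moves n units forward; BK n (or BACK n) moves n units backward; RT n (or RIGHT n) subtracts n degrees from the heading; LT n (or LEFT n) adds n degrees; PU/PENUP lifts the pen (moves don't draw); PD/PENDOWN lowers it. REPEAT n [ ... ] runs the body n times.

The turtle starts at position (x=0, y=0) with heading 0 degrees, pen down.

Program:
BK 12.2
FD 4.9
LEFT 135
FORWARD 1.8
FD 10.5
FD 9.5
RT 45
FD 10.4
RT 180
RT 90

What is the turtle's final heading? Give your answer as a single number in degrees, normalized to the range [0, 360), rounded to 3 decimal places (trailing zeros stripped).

Answer: 180

Derivation:
Executing turtle program step by step:
Start: pos=(0,0), heading=0, pen down
BK 12.2: (0,0) -> (-12.2,0) [heading=0, draw]
FD 4.9: (-12.2,0) -> (-7.3,0) [heading=0, draw]
LT 135: heading 0 -> 135
FD 1.8: (-7.3,0) -> (-8.573,1.273) [heading=135, draw]
FD 10.5: (-8.573,1.273) -> (-15.997,8.697) [heading=135, draw]
FD 9.5: (-15.997,8.697) -> (-22.715,15.415) [heading=135, draw]
RT 45: heading 135 -> 90
FD 10.4: (-22.715,15.415) -> (-22.715,25.815) [heading=90, draw]
RT 180: heading 90 -> 270
RT 90: heading 270 -> 180
Final: pos=(-22.715,25.815), heading=180, 6 segment(s) drawn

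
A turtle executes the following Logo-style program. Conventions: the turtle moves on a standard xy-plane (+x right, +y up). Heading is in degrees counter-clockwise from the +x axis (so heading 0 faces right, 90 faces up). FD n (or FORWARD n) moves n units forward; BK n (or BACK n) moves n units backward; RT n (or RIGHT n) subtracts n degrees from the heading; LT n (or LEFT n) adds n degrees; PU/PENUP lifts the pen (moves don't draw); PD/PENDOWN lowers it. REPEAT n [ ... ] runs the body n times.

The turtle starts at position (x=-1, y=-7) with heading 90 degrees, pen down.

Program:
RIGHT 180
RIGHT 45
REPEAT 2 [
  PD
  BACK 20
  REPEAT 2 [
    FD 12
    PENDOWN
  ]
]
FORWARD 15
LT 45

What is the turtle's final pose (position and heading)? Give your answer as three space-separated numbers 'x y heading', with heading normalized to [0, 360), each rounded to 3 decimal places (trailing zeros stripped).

Executing turtle program step by step:
Start: pos=(-1,-7), heading=90, pen down
RT 180: heading 90 -> 270
RT 45: heading 270 -> 225
REPEAT 2 [
  -- iteration 1/2 --
  PD: pen down
  BK 20: (-1,-7) -> (13.142,7.142) [heading=225, draw]
  REPEAT 2 [
    -- iteration 1/2 --
    FD 12: (13.142,7.142) -> (4.657,-1.343) [heading=225, draw]
    PD: pen down
    -- iteration 2/2 --
    FD 12: (4.657,-1.343) -> (-3.828,-9.828) [heading=225, draw]
    PD: pen down
  ]
  -- iteration 2/2 --
  PD: pen down
  BK 20: (-3.828,-9.828) -> (10.314,4.314) [heading=225, draw]
  REPEAT 2 [
    -- iteration 1/2 --
    FD 12: (10.314,4.314) -> (1.828,-4.172) [heading=225, draw]
    PD: pen down
    -- iteration 2/2 --
    FD 12: (1.828,-4.172) -> (-6.657,-12.657) [heading=225, draw]
    PD: pen down
  ]
]
FD 15: (-6.657,-12.657) -> (-17.263,-23.263) [heading=225, draw]
LT 45: heading 225 -> 270
Final: pos=(-17.263,-23.263), heading=270, 7 segment(s) drawn

Answer: -17.263 -23.263 270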